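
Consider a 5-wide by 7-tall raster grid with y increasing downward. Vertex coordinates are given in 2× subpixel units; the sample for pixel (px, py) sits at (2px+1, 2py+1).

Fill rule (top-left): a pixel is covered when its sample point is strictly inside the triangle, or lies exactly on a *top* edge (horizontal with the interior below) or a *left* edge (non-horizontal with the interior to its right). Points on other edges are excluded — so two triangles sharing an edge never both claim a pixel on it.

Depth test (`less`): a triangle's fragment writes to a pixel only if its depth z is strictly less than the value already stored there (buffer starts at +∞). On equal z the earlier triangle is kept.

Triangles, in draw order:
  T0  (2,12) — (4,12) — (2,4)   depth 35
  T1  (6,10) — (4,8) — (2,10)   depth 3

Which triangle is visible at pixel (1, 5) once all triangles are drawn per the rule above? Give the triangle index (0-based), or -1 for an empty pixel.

T0:
  2·area = 16  (B↔C swapped to make it positive)
  edge (2, 12)→(2, 4): d=(0,-8) top-left  bias=+0
  edge (2, 4)→(4, 12): d=(2,8) right/bottom  bias=-1
  edge (4, 12)→(2, 12): d=(-2,0) right/bottom  bias=-1
    (1,4)@(3, 9): e=[8,2,6] → X
    (2,4)@(5, 9): e=[24,-14,6] → .
    (1,5)@(3, 11): e=[8,6,2] → X
    (2,5)@(5, 11): e=[24,-10,2] → .
    (1,6)@(3, 13): e=[8,10,-2] → .
  covered (2 px):
    . . . . .
    . . . . .
    . . . . .
    . . . . .
    . X . . .
    . X . . .
    . . . . .
T1:
  2·area = 8  (B↔C swapped to make it positive)
  edge (6, 10)→(2, 10): d=(-4,0) right/bottom  bias=-1
  edge (2, 10)→(4, 8): d=(2,-2) top-left  bias=+0
  edge (4, 8)→(6, 10): d=(2,2) right/bottom  bias=-1
    (4,1)@(9, 3): e=[28,0,-20] → .  [on edge]
    (0,2)@(1, 5): e=[20,-12,0] → .  [on edge]
    (3,2)@(7, 5): e=[20,0,-12] → .  [on edge]
    (1,3)@(3, 7): e=[12,-4,0] → .  [on edge]
    (2,3)@(5, 7): e=[12,0,-4] → .  [on edge]
    (1,4)@(3, 9): e=[4,0,4] → X  [on edge]
    (2,4)@(5, 9): e=[4,4,0] → .  [on edge]
    (0,5)@(1, 11): e=[-4,0,12] → .  [on edge]
    (1,5)@(3, 11): e=[-4,4,8] → .
    (3,5)@(7, 11): e=[-4,12,0] → .  [on edge]
    (4,6)@(9, 13): e=[-12,20,0] → .  [on edge]
  covered (1 px):
    . . . . .
    . . . . .
    . . . . .
    . . . . .
    . X . . .
    . . . . .
    . . . . .

Z-buffer (winner per pixel, '.' = empty):
  . . . . .
  . . . . .
  . . . . .
  . . . . .
  . 1 . . .
  . 0 . . .
  . . . . .

Result: 0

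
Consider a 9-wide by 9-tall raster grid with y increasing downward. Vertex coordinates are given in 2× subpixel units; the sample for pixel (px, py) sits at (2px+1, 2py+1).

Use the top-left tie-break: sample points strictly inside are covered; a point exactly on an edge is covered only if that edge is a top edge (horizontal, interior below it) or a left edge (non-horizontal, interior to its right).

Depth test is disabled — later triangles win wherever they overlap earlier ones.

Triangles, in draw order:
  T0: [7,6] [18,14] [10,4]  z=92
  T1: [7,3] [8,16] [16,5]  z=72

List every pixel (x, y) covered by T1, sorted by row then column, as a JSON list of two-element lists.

T0:
  2·area = 46  (B↔C swapped to make it positive)
  edge (7, 6)→(10, 4): d=(3,-2) top-left  bias=+0
  edge (10, 4)→(18, 14): d=(8,10) right/bottom  bias=-1
  edge (18, 14)→(7, 6): d=(-11,-8) top-left  bias=+0
    (4,2)@(9, 5): e=[1,18,27] → █
    (5,2)@(11, 5): e=[5,-2,43] → ·
    (4,3)@(9, 7): e=[7,34,5] → █
    (5,3)@(11, 7): e=[11,14,21] → █
    (6,3)@(13, 7): e=[15,-6,37] → ·
    (4,4)@(9, 9): e=[13,50,-17] → ·
    (5,4)@(11, 9): e=[17,30,-1] → ·
    (6,4)@(13, 9): e=[21,10,15] → █
    (7,4)@(15, 9): e=[25,-10,31] → ·
    (6,5)@(13, 11): e=[27,26,-7] → ·
    (7,5)@(15, 11): e=[31,6,9] → █
    (8,5)@(17, 11): e=[35,-14,25] → ·
  covered (6 px):
    · · · · · · · · ·
    · · · · · · · · ·
    · · · · █ · · · ·
    · · · · █ █ · · ·
    · · · · · · █ · ·
    · · · · · · · █ ·
    · · · · · · · · █
    · · · · · · · · ·
    · · · · · · · · ·
T1:
  2·area = 115  (B↔C swapped to make it positive)
  edge (7, 3)→(16, 5): d=(9,2) right/bottom  bias=-1
  edge (16, 5)→(8, 16): d=(-8,11) right/bottom  bias=-1
  edge (8, 16)→(7, 3): d=(-1,-13) top-left  bias=+0
    (3,1)@(7, 3): e=[0,115,0] → ·  [on edge]
    (4,2)@(9, 5): e=[14,77,24] → █
    (5,2)@(11, 5): e=[10,55,50] → █
    (6,2)@(13, 5): e=[6,33,76] → █
    (7,2)@(15, 5): e=[2,11,102] → █
    (8,2)@(17, 5): e=[-2,-11,128] → ·
    (4,3)@(9, 7): e=[32,61,22] → █
    (7,3)@(15, 7): e=[20,-5,100] → ·
    (4,4)@(9, 9): e=[50,45,20] → █
    (7,4)@(15, 9): e=[38,-21,98] → ·
    (4,5)@(9, 11): e=[68,29,18] → █
    (6,5)@(13, 11): e=[60,-15,70] → ·
  covered (13 px):
    · · · · · · · · ·
    · · · · · · · · ·
    · · · · █ █ █ █ ·
    · · · · █ █ █ · ·
    · · · · █ █ █ · ·
    · · · · █ █ · · ·
    · · · · █ · · · ·
    · · · · · · · · ·
    · · · · · · · · ·

Final: [[4,2],[5,2],[6,2],[7,2],[4,3],[5,3],[6,3],[4,4],[5,4],[6,4],[4,5],[5,5],[4,6]]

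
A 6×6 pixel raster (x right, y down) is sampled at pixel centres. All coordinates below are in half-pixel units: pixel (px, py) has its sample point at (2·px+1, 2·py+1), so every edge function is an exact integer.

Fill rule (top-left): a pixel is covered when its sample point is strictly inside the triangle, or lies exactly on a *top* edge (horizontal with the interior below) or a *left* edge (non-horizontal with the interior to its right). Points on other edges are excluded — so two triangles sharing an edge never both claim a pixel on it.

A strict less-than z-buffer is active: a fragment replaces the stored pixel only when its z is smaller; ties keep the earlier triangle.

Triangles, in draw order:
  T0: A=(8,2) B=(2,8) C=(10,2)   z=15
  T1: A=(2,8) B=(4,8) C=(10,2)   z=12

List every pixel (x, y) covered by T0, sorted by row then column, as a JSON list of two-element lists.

T0:
  2·area = 12  (B↔C swapped to make it positive)
  edge (8, 2)→(10, 2): d=(2,0) top-left  bias=+0
  edge (10, 2)→(2, 8): d=(-8,6) right/bottom  bias=-1
  edge (2, 8)→(8, 2): d=(6,-6) top-left  bias=+0
    (4,0)@(9, 1): e=[-2,14,0] → ·  [on edge]
    (3,1)@(7, 3): e=[2,10,0] → #  [on edge]
    (4,1)@(9, 3): e=[2,-2,12] → ·
    (2,2)@(5, 5): e=[6,6,0] → #  [on edge]
    (3,2)@(7, 5): e=[6,-6,12] → ·
    (1,3)@(3, 7): e=[10,2,0] → #  [on edge]
    (2,3)@(5, 7): e=[10,-10,12] → ·
    (0,4)@(1, 9): e=[14,-2,0] → ·  [on edge]
    (1,4)@(3, 9): e=[14,-14,12] → ·
  covered (3 px):
    · · · · · ·
    · · · # · ·
    · · # · · ·
    · # · · · ·
    · · · · · ·
    · · · · · ·
T1:
  2·area = 12  (B↔C swapped to make it positive)
  edge (2, 8)→(10, 2): d=(8,-6) top-left  bias=+0
  edge (10, 2)→(4, 8): d=(-6,6) right/bottom  bias=-1
  edge (4, 8)→(2, 8): d=(-2,0) right/bottom  bias=-1
    (5,0)@(11, 1): e=[-2,0,14] → ·  [on edge]
    (4,1)@(9, 3): e=[2,0,10] → ·  [on edge]
    (3,2)@(7, 5): e=[6,0,6] → ·  [on edge]
    (2,3)@(5, 7): e=[10,0,2] → ·  [on edge]
    (1,4)@(3, 9): e=[14,0,-2] → ·  [on edge]
    (0,5)@(1, 11): e=[18,0,-6] → ·  [on edge]
  covered (0 px):
    · · · · · ·
    · · · · · ·
    · · · · · ·
    · · · · · ·
    · · · · · ·
    · · · · · ·

Answer: [[3,1],[2,2],[1,3]]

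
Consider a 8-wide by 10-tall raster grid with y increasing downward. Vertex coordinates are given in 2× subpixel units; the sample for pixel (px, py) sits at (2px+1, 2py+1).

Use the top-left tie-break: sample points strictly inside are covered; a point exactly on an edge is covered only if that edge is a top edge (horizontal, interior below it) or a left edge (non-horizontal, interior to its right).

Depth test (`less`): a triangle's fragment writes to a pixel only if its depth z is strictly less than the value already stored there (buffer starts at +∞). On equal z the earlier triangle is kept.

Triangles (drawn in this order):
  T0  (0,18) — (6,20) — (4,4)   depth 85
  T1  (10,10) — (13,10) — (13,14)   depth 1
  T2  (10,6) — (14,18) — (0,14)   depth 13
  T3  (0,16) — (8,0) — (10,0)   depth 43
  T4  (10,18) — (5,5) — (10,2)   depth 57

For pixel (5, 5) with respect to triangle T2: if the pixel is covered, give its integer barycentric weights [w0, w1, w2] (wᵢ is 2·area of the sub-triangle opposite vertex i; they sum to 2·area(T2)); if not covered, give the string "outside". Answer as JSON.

T0:
  2·area = 92  (B↔C swapped to make it positive)
  edge (0, 18)→(4, 4): d=(4,-14) top-left  bias=+0
  edge (4, 4)→(6, 20): d=(2,16) right/bottom  bias=-1
  edge (6, 20)→(0, 18): d=(-6,-2) top-left  bias=+0
    (1,4)@(3, 9): e=[6,26,60] → #
    (2,4)@(5, 9): e=[34,-6,64] → ·
    (1,5)@(3, 11): e=[14,30,48] → #
    (2,5)@(5, 11): e=[42,-2,52] → ·
    (1,6)@(3, 13): e=[22,34,36] → #
    (2,6)@(5, 13): e=[50,2,40] → #
    (3,6)@(7, 13): e=[78,-30,44] → ·
    (0,7)@(1, 15): e=[2,70,20] → #
    (3,7)@(7, 15): e=[86,-26,32] → ·
    (0,8)@(1, 17): e=[10,74,8] → #
    (3,8)@(7, 17): e=[94,-22,20] → ·
    (0,9)@(1, 19): e=[18,78,-4] → ·
    (1,9)@(3, 19): e=[46,46,0] → #  [on edge]
  covered (12 px):
    · · · · · · · ·
    · · · · · · · ·
    · · · · · · · ·
    · · · · · · · ·
    · # · · · · · ·
    · # · · · · · ·
    · # # · · · · ·
    # # # · · · · ·
    # # # · · · · ·
    · # # · · · · ·
T1:
  2·area = 12
  edge (10, 10)→(13, 10): d=(3,0) top-left  bias=+0
  edge (13, 10)→(13, 14): d=(0,4) right/bottom  bias=-1
  edge (13, 14)→(10, 10): d=(-3,-4) top-left  bias=+0
    (6,0)@(13, 1): e=[-27,0,39] → ·  [on edge]
    (6,1)@(13, 3): e=[-21,0,33] → ·  [on edge]
    (6,2)@(13, 5): e=[-15,0,27] → ·  [on edge]
    (6,3)@(13, 7): e=[-9,0,21] → ·  [on edge]
    (6,4)@(13, 9): e=[-3,0,15] → ·  [on edge]
    (5,5)@(11, 11): e=[3,8,1] → #
    (6,5)@(13, 11): e=[3,0,9] → ·  [on edge]
    (5,6)@(11, 13): e=[9,8,-5] → ·
    (6,6)@(13, 13): e=[9,0,3] → ·  [on edge]
    (6,7)@(13, 15): e=[15,0,-3] → ·  [on edge]
    (6,8)@(13, 17): e=[21,0,-9] → ·  [on edge]
    (6,9)@(13, 19): e=[27,0,-15] → ·  [on edge]
  covered (1 px):
    · · · · · · · ·
    · · · · · · · ·
    · · · · · · · ·
    · · · · · · · ·
    · · · · · · · ·
    · · · · · # · ·
    · · · · · · · ·
    · · · · · · · ·
    · · · · · · · ·
    · · · · · · · ·
T2:
  2·area = 152
  edge (10, 6)→(14, 18): d=(4,12) right/bottom  bias=-1
  edge (14, 18)→(0, 14): d=(-14,-4) top-left  bias=+0
  edge (0, 14)→(10, 6): d=(10,-8) top-left  bias=+0
    (4,1)@(9, 3): e=[0,190,-38] → ·  [on edge]
    (4,3)@(9, 7): e=[16,134,2] → #
    (5,3)@(11, 7): e=[-8,142,18] → ·
    (3,4)@(7, 9): e=[48,98,6] → #
    (5,4)@(11, 9): e=[0,114,38] → ·  [on edge]
    (2,5)@(5, 11): e=[80,62,10] → #
    (5,5)@(11, 11): e=[8,86,58] → #
    (6,5)@(13, 11): e=[-16,94,74] → ·
    (1,6)@(3, 13): e=[112,26,14] → #
    (6,6)@(13, 13): e=[-8,66,94] → ·
    (1,7)@(3, 15): e=[120,-2,34] → ·
    (2,7)@(5, 15): e=[96,6,50] → #
    (6,7)@(13, 15): e=[0,38,114] → ·  [on edge]
  covered (18 px):
    · · · · · · · ·
    · · · · · · · ·
    · · · · · · · ·
    · · · · # · · ·
    · · · # # · · ·
    · · # # # # · ·
    · # # # # # · ·
    · · # # # # · ·
    · · · · · # # ·
    · · · · · · · ·
T3:
  2·area = 32
  edge (0, 16)→(8, 0): d=(8,-16) top-left  bias=+0
  edge (8, 0)→(10, 0): d=(2,0) top-left  bias=+0
  edge (10, 0)→(0, 16): d=(-10,16) right/bottom  bias=-1
    (4,0)@(9, 1): e=[24,2,6] → #
    (5,0)@(11, 1): e=[56,2,-26] → ·
    (3,1)@(7, 3): e=[8,6,18] → #
    (4,1)@(9, 3): e=[40,6,-14] → ·
    (3,2)@(7, 5): e=[24,10,-2] → ·
    (2,3)@(5, 7): e=[8,14,10] → #
    (3,3)@(7, 7): e=[40,14,-22] → ·
    (2,4)@(5, 9): e=[24,18,-10] → ·
    (1,5)@(3, 11): e=[8,22,2] → #
    (2,5)@(5, 11): e=[40,22,-30] → ·
    (1,6)@(3, 13): e=[24,26,-18] → ·
  covered (4 px):
    · · · · # · · ·
    · · · # · · · ·
    · · · · · · · ·
    · · # · · · · ·
    · · · · · · · ·
    · # · · · · · ·
    · · · · · · · ·
    · · · · · · · ·
    · · · · · · · ·
    · · · · · · · ·
T4:
  2·area = 80
  edge (10, 18)→(5, 5): d=(-5,-13) top-left  bias=+0
  edge (5, 5)→(10, 2): d=(5,-3) top-left  bias=+0
  edge (10, 2)→(10, 18): d=(0,16) right/bottom  bias=-1
    (4,1)@(9, 3): e=[62,2,16] → #
    (5,1)@(11, 3): e=[88,8,-16] → ·
    (2,2)@(5, 5): e=[0,0,80] → #  [on edge]
    (3,2)@(7, 5): e=[26,6,48] → #
    (5,2)@(11, 5): e=[78,18,-16] → ·
    (2,3)@(5, 7): e=[-10,10,80] → ·
    (3,3)@(7, 7): e=[16,16,48] → #
    (5,3)@(11, 7): e=[68,28,-16] → ·
    (3,4)@(7, 9): e=[6,26,48] → #
    (5,4)@(11, 9): e=[58,38,-16] → ·
    (3,5)@(7, 11): e=[-4,36,48] → ·
    (4,5)@(9, 11): e=[22,42,16] → #
  covered (11 px):
    · · · · · · · ·
    · · · · # · · ·
    · · # # # · · ·
    · · · # # · · ·
    · · · # # · · ·
    · · · · # · · ·
    · · · · # · · ·
    · · · · # · · ·
    · · · · · · · ·
    · · · · · · · ·

Final: [86,58,8]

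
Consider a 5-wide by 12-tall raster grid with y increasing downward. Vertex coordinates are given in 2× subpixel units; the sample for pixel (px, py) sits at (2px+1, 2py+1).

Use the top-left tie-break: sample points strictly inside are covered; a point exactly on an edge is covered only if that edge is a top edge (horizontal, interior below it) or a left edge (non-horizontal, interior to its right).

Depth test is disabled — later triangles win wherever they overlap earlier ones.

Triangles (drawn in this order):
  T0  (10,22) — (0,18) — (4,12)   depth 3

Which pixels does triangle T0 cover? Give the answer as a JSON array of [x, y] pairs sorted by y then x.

T0:
  2·area = 76
  edge (10, 22)→(0, 18): d=(-10,-4) top-left  bias=+0
  edge (0, 18)→(4, 12): d=(4,-6) top-left  bias=+0
  edge (4, 12)→(10, 22): d=(6,10) right/bottom  bias=-1
    (0,3)@(1, 7): e=[114,-38,0] → .  [on edge]
    (1,7)@(3, 15): e=[42,6,28] → X
    (2,7)@(5, 15): e=[50,18,8] → X
    (3,7)@(7, 15): e=[58,30,-12] → .
    (0,8)@(1, 17): e=[14,2,60] → X
    (3,8)@(7, 17): e=[38,38,0] → .  [on edge]
    (0,9)@(1, 19): e=[-6,10,72] → .
    (1,9)@(3, 19): e=[2,22,52] → X
    (3,9)@(7, 19): e=[18,46,12] → X
    (4,9)@(9, 19): e=[26,58,-8] → .
    (1,10)@(3, 21): e=[-18,30,64] → .
    (2,10)@(5, 21): e=[-10,42,44] → .
  covered (9 px):
    . . . . .
    . . . . .
    . . . . .
    . . . . .
    . . . . .
    . . . . .
    . . . . .
    . X X . .
    X X X . .
    . X X X .
    . . . . X
    . . . . .

Result: [[1,7],[2,7],[0,8],[1,8],[2,8],[1,9],[2,9],[3,9],[4,10]]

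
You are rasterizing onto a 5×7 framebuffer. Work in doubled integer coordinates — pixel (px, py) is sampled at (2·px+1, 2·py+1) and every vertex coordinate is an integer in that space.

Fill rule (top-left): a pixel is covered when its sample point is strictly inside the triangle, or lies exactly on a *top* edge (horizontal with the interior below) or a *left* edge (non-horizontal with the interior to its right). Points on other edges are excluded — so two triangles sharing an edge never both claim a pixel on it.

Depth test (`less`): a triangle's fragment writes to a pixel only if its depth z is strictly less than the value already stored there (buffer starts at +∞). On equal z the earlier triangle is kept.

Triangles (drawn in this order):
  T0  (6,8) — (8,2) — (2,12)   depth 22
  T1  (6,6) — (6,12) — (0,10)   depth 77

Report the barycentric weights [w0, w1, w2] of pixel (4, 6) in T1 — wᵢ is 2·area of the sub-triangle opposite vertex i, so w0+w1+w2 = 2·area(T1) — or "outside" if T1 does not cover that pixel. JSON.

T0:
  2·area = 16  (B↔C swapped to make it positive)
  edge (6, 8)→(2, 12): d=(-4,4) right/bottom  bias=-1
  edge (2, 12)→(8, 2): d=(6,-10) top-left  bias=+0
  edge (8, 2)→(6, 8): d=(-2,6) right/bottom  bias=-1
    (3,2)@(7, 5): e=[8,8,0] → ·  [on edge]
    (4,2)@(9, 5): e=[0,28,-12] → ·  [on edge]
    (2,3)@(5, 7): e=[8,0,8] → #  [on edge]
    (3,3)@(7, 7): e=[0,20,-4] → ·  [on edge]
    (2,4)@(5, 9): e=[0,12,4] → ·  [on edge]
    (1,5)@(3, 11): e=[0,4,12] → ·  [on edge]
    (2,5)@(5, 11): e=[-8,24,0] → ·  [on edge]
    (0,6)@(1, 13): e=[0,-4,20] → ·  [on edge]
  covered (1 px):
    · · · · ·
    · · · · ·
    · · · · ·
    · · # · ·
    · · · · ·
    · · · · ·
    · · · · ·
T1:
  2·area = 36
  edge (6, 6)→(6, 12): d=(0,6) right/bottom  bias=-1
  edge (6, 12)→(0, 10): d=(-6,-2) top-left  bias=+0
  edge (0, 10)→(6, 6): d=(6,-4) top-left  bias=+0
    (2,3)@(5, 7): e=[6,28,2] → #
    (3,3)@(7, 7): e=[-6,32,10] → ·
    (1,4)@(3, 9): e=[18,12,6] → #
    (3,4)@(7, 9): e=[-6,20,22] → ·
    (1,5)@(3, 11): e=[18,0,18] → #  [on edge]
    (3,5)@(7, 11): e=[-6,8,34] → ·
    (1,6)@(3, 13): e=[18,-12,30] → ·
    (2,6)@(5, 13): e=[6,-8,38] → ·
    (4,6)@(9, 13): e=[-18,0,54] → ·  [on edge]
  covered (5 px):
    · · · · ·
    · · · · ·
    · · · · ·
    · · # · ·
    · # # · ·
    · # # · ·
    · · · · ·

Result: "outside"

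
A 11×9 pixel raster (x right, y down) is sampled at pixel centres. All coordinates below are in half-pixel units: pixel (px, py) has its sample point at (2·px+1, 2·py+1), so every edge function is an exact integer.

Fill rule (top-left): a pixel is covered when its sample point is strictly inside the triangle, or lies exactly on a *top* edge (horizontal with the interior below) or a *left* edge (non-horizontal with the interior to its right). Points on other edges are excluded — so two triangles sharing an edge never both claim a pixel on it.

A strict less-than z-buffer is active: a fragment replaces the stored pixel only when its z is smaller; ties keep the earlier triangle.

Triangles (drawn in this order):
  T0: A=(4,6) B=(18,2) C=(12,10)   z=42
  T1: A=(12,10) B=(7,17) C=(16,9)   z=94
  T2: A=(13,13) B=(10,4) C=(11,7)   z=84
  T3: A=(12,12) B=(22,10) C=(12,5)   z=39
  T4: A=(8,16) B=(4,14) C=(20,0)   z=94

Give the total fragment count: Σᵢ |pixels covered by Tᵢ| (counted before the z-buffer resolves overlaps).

T0:
  2·area = 88
  edge (4, 6)→(18, 2): d=(14,-4) top-left  bias=+0
  edge (18, 2)→(12, 10): d=(-6,8) right/bottom  bias=-1
  edge (12, 10)→(4, 6): d=(-8,-4) top-left  bias=+0
    (7,1)@(15, 3): e=[2,18,68] → #
    (8,1)@(17, 3): e=[10,2,76] → #
    (9,1)@(19, 3): e=[18,-14,84] → ·
    (4,2)@(9, 5): e=[6,54,28] → #
    (5,2)@(11, 5): e=[14,38,36] → #
    (6,2)@(13, 5): e=[22,22,44] → #
    (8,2)@(17, 5): e=[38,-10,60] → ·
    (3,3)@(7, 7): e=[26,58,4] → #
    (7,3)@(15, 7): e=[58,-6,36] → ·
    (3,4)@(7, 9): e=[54,46,-12] → ·
    (4,4)@(9, 9): e=[62,30,-4] → ·
    (5,4)@(11, 9): e=[70,14,4] → #
  covered (11 px):
    · · · · · · · · · · ·
    · · · · · · · # # · ·
    · · · · # # # # · · ·
    · · · # # # # · · · ·
    · · · · · # · · · · ·
    · · · · · · · · · · ·
    · · · · · · · · · · ·
    · · · · · · · · · · ·
    · · · · · · · · · · ·
T1:
  2·area = 23  (B↔C swapped to make it positive)
  edge (12, 10)→(16, 9): d=(4,-1) top-left  bias=+0
  edge (16, 9)→(7, 17): d=(-9,8) right/bottom  bias=-1
  edge (7, 17)→(12, 10): d=(5,-7) top-left  bias=+0
    (8,1)@(17, 3): e=[-23,46,0] → ·  [on edge]
    (6,5)@(13, 11): e=[5,6,12] → #
    (7,5)@(15, 11): e=[7,-10,26] → ·
    (5,6)@(11, 13): e=[11,4,8] → #
    (6,6)@(13, 13): e=[13,-12,22] → ·
    (4,7)@(9, 15): e=[17,2,4] → #
    (5,7)@(11, 15): e=[19,-14,18] → ·
    (3,8)@(7, 17): e=[23,0,0] → ·  [on edge]
    (4,8)@(9, 17): e=[25,-16,14] → ·
  covered (3 px):
    · · · · · · · · · · ·
    · · · · · · · · · · ·
    · · · · · · · · · · ·
    · · · · · · · · · · ·
    · · · · · · · · · · ·
    · · · · · · # · · · ·
    · · · · · # · · · · ·
    · · · · # · · · · · ·
    · · · · · · · · · · ·
T2:
  degenerate (2·area = 0) — covers nothing
T3:
  2·area = 70  (B↔C swapped to make it positive)
  edge (12, 12)→(12, 5): d=(0,-7) top-left  bias=+0
  edge (12, 5)→(22, 10): d=(10,5) right/bottom  bias=-1
  edge (22, 10)→(12, 12): d=(-10,2) right/bottom  bias=-1
    (6,3)@(13, 7): e=[7,15,48] → #
    (7,3)@(15, 7): e=[21,5,44] → #
    (8,3)@(17, 7): e=[35,-5,40] → ·
    (6,4)@(13, 9): e=[7,35,28] → #
    (8,4)@(17, 9): e=[35,15,20] → #
    (9,4)@(19, 9): e=[49,5,16] → #
    (10,4)@(21, 9): e=[63,-5,12] → ·
    (6,5)@(13, 11): e=[7,55,8] → #
    (8,5)@(17, 11): e=[35,35,0] → ·  [on edge]
    (9,5)@(19, 11): e=[49,25,-4] → ·
    (3,6)@(7, 13): e=[-35,105,0] → ·  [on edge]
    (6,6)@(13, 13): e=[7,75,-12] → ·
  covered (8 px):
    · · · · · · · · · · ·
    · · · · · · · · · · ·
    · · · · · · · · · · ·
    · · · · · · # # · · ·
    · · · · · · # # # # ·
    · · · · · · # # · · ·
    · · · · · · · · · · ·
    · · · · · · · · · · ·
    · · · · · · · · · · ·
T4:
  2·area = 88
  edge (8, 16)→(4, 14): d=(-4,-2) top-left  bias=+0
  edge (4, 14)→(20, 0): d=(16,-14) top-left  bias=+0
  edge (20, 0)→(8, 16): d=(-12,16) right/bottom  bias=-1
    (9,0)@(19, 1): e=[82,2,4] → #
    (10,0)@(21, 1): e=[86,30,-28] → ·
    (8,1)@(17, 3): e=[70,6,12] → #
    (9,1)@(19, 3): e=[74,34,-20] → ·
    (7,2)@(15, 5): e=[58,10,20] → #
    (8,2)@(17, 5): e=[62,38,-12] → ·
    (6,3)@(13, 7): e=[46,14,28] → #
    (7,3)@(15, 7): e=[50,42,-4] → ·
    (5,4)@(11, 9): e=[34,18,36] → #
    (7,4)@(15, 9): e=[42,74,-28] → ·
    (4,5)@(9, 11): e=[22,22,44] → #
    (6,5)@(13, 11): e=[30,78,-20] → ·
  covered (11 px):
    · · · · · · · · · # ·
    · · · · · · · · # · ·
    · · · · · · · # · · ·
    · · · · · · # · · · ·
    · · · · · # # · · · ·
    · · · · # # · · · · ·
    · · · # # · · · · · ·
    · · · # · · · · · · ·
    · · · · · · · · · · ·

Final: 33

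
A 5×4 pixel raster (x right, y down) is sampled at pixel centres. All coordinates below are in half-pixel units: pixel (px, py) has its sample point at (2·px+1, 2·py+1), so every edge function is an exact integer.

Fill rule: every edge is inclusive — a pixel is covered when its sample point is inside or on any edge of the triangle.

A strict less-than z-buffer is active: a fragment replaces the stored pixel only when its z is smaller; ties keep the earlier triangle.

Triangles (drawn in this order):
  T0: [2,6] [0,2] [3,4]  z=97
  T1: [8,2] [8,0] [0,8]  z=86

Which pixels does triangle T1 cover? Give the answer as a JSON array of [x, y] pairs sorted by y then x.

T0:
  2·area = 8
  edge (2, 6)→(0, 2): d=(-2,-4) inclusive
  edge (0, 2)→(3, 4): d=(3,2) inclusive
  edge (3, 4)→(2, 6): d=(-1,2) inclusive
    (0,1)@(1, 3): e=[2,1,5] → X
    (1,1)@(3, 3): e=[10,-3,1] → .
    (0,2)@(1, 5): e=[-2,7,3] → .
  covered (1 px):
    . . . . .
    X . . . .
    . . . . .
    . . . . .
T1:
  2·area = 16  (B↔C swapped to make it positive)
  edge (8, 2)→(0, 8): d=(-8,6) inclusive
  edge (0, 8)→(8, 0): d=(8,-8) inclusive
  edge (8, 0)→(8, 2): d=(0,2) inclusive
    (3,0)@(7, 1): e=[14,0,2] → X  [on edge]
    (4,0)@(9, 1): e=[2,16,-2] → .
    (2,1)@(5, 3): e=[10,0,6] → X  [on edge]
    (3,1)@(7, 3): e=[-2,16,2] → .
    (1,2)@(3, 5): e=[6,0,10] → X  [on edge]
    (2,2)@(5, 5): e=[-6,16,6] → .
    (0,3)@(1, 7): e=[2,0,14] → X  [on edge]
    (1,3)@(3, 7): e=[-10,16,10] → .
  covered (4 px):
    . . . X .
    . . X . .
    . X . . .
    X . . . .

Result: [[3,0],[2,1],[1,2],[0,3]]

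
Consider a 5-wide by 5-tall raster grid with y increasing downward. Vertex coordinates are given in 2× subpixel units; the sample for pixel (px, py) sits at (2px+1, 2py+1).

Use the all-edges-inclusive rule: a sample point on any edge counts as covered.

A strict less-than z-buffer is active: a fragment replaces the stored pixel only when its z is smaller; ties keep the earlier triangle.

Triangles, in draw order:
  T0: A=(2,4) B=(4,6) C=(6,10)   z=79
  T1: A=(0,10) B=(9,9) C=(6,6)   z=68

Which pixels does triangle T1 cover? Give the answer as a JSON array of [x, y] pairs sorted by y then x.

T0:
  2·area = 4
  edge (2, 4)→(4, 6): d=(2,2) inclusive
  edge (4, 6)→(6, 10): d=(2,4) inclusive
  edge (6, 10)→(2, 4): d=(-4,-6) inclusive
    (0,1)@(1, 3): e=[0,6,-2] → ·  [on edge]
    (1,2)@(3, 5): e=[0,2,2] → █  [on edge]
    (2,2)@(5, 5): e=[-4,-6,14] → ·
    (1,3)@(3, 7): e=[4,6,-6] → ·
    (2,3)@(5, 7): e=[0,-2,6] → ·  [on edge]
    (3,4)@(7, 9): e=[0,-6,10] → ·  [on edge]
  covered (1 px):
    · · · · ·
    · · · · ·
    · █ · · ·
    · · · · ·
    · · · · ·
T1:
  2·area = 30  (B↔C swapped to make it positive)
  edge (0, 10)→(6, 6): d=(6,-4) inclusive
  edge (6, 6)→(9, 9): d=(3,3) inclusive
  edge (9, 9)→(0, 10): d=(-9,1) inclusive
    (0,0)@(1, 1): e=[-50,0,80] → ·  [on edge]
    (1,1)@(3, 3): e=[-30,0,60] → ·  [on edge]
    (2,2)@(5, 5): e=[-10,0,40] → ·  [on edge]
    (2,3)@(5, 7): e=[2,6,22] → █
    (3,3)@(7, 7): e=[10,0,20] → █  [on edge]
    (4,3)@(9, 7): e=[18,-6,18] → ·
    (1,4)@(3, 9): e=[6,18,6] → █
    (4,4)@(9, 9): e=[30,0,0] → █  [on edge]
  covered (6 px):
    · · · · ·
    · · · · ·
    · · · · ·
    · · █ █ ·
    · █ █ █ █

Answer: [[2,3],[3,3],[1,4],[2,4],[3,4],[4,4]]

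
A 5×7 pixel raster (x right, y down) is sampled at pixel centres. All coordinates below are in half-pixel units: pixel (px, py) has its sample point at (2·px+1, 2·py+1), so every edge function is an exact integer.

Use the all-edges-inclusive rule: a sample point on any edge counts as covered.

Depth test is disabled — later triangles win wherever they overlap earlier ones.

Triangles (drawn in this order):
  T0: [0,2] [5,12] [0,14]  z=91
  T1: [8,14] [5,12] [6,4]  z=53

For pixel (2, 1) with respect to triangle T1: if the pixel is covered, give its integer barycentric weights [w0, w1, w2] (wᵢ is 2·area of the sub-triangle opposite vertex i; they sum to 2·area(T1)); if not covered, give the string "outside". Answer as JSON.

T0:
  2·area = 60
  edge (0, 2)→(5, 12): d=(5,10) inclusive
  edge (5, 12)→(0, 14): d=(-5,2) inclusive
  edge (0, 14)→(0, 2): d=(0,-12) inclusive
    (0,2)@(1, 5): e=[5,43,12] → #
    (1,2)@(3, 5): e=[-15,39,36] → ·
    (0,3)@(1, 7): e=[15,33,12] → #
    (1,3)@(3, 7): e=[-5,29,36] → ·
    (0,4)@(1, 9): e=[25,23,12] → #
    (1,4)@(3, 9): e=[5,19,36] → #
    (2,4)@(5, 9): e=[-15,15,60] → ·
    (0,5)@(1, 11): e=[35,13,12] → #
    (2,5)@(5, 11): e=[-5,5,60] → ·
    (0,6)@(1, 13): e=[45,3,12] → #
    (1,6)@(3, 13): e=[25,-1,36] → ·
  covered (7 px):
    · · · · ·
    · · · · ·
    # · · · ·
    # · · · ·
    # # · · ·
    # # · · ·
    # · · · ·
T1:
  2·area = 26
  edge (8, 14)→(5, 12): d=(-3,-2) inclusive
  edge (5, 12)→(6, 4): d=(1,-8) inclusive
  edge (6, 4)→(8, 14): d=(2,10) inclusive
    (3,4)@(7, 9): e=[13,13,0] → #  [on edge]
    (4,4)@(9, 9): e=[17,29,-20] → ·
    (3,5)@(7, 11): e=[7,15,4] → #
    (4,5)@(9, 11): e=[11,31,-16] → ·
    (3,6)@(7, 13): e=[1,17,8] → #
    (4,6)@(9, 13): e=[5,33,-12] → ·
  covered (3 px):
    · · · · ·
    · · · · ·
    · · · · ·
    · · · · ·
    · · · # ·
    · · · # ·
    · · · # ·

Answer: "outside"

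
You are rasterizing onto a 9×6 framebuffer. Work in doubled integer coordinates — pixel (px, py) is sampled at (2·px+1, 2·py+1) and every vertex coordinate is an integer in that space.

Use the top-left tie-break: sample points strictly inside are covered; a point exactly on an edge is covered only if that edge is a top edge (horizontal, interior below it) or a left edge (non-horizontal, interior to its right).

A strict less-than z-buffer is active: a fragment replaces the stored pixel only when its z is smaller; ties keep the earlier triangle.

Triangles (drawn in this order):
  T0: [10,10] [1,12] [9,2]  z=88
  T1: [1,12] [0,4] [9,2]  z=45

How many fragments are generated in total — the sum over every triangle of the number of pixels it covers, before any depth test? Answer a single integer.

T0:
  2·area = 74
  edge (10, 10)→(1, 12): d=(-9,2) right/bottom  bias=-1
  edge (1, 12)→(9, 2): d=(8,-10) top-left  bias=+0
  edge (9, 2)→(10, 10): d=(1,8) right/bottom  bias=-1
    (4,1)@(9, 3): e=[65,8,1] → #
    (5,1)@(11, 3): e=[61,28,-15] → ·
    (3,2)@(7, 5): e=[51,4,19] → #
    (5,2)@(11, 5): e=[43,44,-13] → ·
    (2,3)@(5, 7): e=[37,0,37] → #  [on edge]
    (5,3)@(11, 7): e=[25,60,-11] → ·
    (2,4)@(5, 9): e=[19,16,39] → #
    (5,4)@(11, 9): e=[7,76,-9] → ·
    (1,5)@(3, 11): e=[5,12,57] → #
    (3,5)@(7, 11): e=[-3,52,25] → ·
    (4,5)@(9, 11): e=[-7,72,9] → ·
  covered (11 px):
    · · · · · · · · ·
    · · · · # · · · ·
    · · · # # · · · ·
    · · # # # · · · ·
    · · # # # · · · ·
    · # # · · · · · ·
T1:
  2·area = 74
  edge (1, 12)→(0, 4): d=(-1,-8) top-left  bias=+0
  edge (0, 4)→(9, 2): d=(9,-2) top-left  bias=+0
  edge (9, 2)→(1, 12): d=(-8,10) right/bottom  bias=-1
    (2,1)@(5, 3): e=[41,1,32] → #
    (3,1)@(7, 3): e=[57,5,12] → #
    (4,1)@(9, 3): e=[73,9,-8] → ·
    (0,2)@(1, 5): e=[7,11,56] → #
    (1,2)@(3, 5): e=[23,15,36] → #
    (3,2)@(7, 5): e=[55,23,-4] → ·
    (0,3)@(1, 7): e=[5,29,40] → #
    (2,3)@(5, 7): e=[37,37,0] → ·  [on edge]
    (0,4)@(1, 9): e=[3,47,24] → #
    (2,4)@(5, 9): e=[35,55,-16] → ·
    (0,5)@(1, 11): e=[1,65,8] → #
    (1,5)@(3, 11): e=[17,69,-12] → ·
  covered (10 px):
    · · · · · · · · ·
    · · # # · · · · ·
    # # # · · · · · ·
    # # · · · · · · ·
    # # · · · · · · ·
    # · · · · · · · ·

Answer: 21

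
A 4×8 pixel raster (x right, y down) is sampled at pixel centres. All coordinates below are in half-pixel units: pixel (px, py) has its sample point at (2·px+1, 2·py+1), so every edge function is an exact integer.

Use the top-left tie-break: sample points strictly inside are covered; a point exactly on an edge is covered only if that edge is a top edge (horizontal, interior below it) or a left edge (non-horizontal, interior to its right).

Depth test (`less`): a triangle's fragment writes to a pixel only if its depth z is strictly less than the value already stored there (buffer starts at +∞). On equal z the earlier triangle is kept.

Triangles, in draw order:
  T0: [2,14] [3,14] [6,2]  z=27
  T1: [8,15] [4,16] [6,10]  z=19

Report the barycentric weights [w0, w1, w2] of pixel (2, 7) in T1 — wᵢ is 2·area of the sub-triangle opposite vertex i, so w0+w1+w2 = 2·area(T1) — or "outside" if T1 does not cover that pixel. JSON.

T0:
  2·area = 12  (B↔C swapped to make it positive)
  edge (2, 14)→(6, 2): d=(4,-12) top-left  bias=+0
  edge (6, 2)→(3, 14): d=(-3,12) right/bottom  bias=-1
  edge (3, 14)→(2, 14): d=(-1,0) right/bottom  bias=-1
    (2,2)@(5, 5): e=[0,3,9] → X  [on edge]
    (3,2)@(7, 5): e=[24,-21,9] → .
    (2,3)@(5, 7): e=[8,-3,7] → .
    (1,5)@(3, 11): e=[0,9,3] → X  [on edge]
    (2,5)@(5, 11): e=[24,-15,3] → .
    (1,6)@(3, 13): e=[8,3,1] → X
    (2,6)@(5, 13): e=[32,-21,1] → .
    (1,7)@(3, 15): e=[16,-3,-1] → .
  covered (3 px):
    . . . .
    . . . .
    . . X .
    . . . .
    . . . .
    . X . .
    . X . .
    . . . .
T1:
  2·area = 22
  edge (8, 15)→(4, 16): d=(-4,1) right/bottom  bias=-1
  edge (4, 16)→(6, 10): d=(2,-6) top-left  bias=+0
  edge (6, 10)→(8, 15): d=(2,5) right/bottom  bias=-1
    (3,3)@(7, 7): e=[33,0,-11] → .  [on edge]
    (2,6)@(5, 13): e=[11,0,11] → X  [on edge]
    (3,6)@(7, 13): e=[9,12,1] → X
    (2,7)@(5, 15): e=[3,4,15] → X
  covered (4 px):
    . . . .
    . . . .
    . . . .
    . . . .
    . . . .
    . . . .
    . . X X
    . . X X

Result: [4,15,3]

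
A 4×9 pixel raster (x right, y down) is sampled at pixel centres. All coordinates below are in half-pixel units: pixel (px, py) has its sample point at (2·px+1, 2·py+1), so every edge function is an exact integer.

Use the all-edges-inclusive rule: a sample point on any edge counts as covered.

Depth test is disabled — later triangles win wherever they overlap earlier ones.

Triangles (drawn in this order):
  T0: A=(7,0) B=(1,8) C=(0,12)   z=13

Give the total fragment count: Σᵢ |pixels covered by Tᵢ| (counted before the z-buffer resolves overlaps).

T0:
  2·area = 16  (B↔C swapped to make it positive)
  edge (7, 0)→(0, 12): d=(-7,12) inclusive
  edge (0, 12)→(1, 8): d=(1,-4) inclusive
  edge (1, 8)→(7, 0): d=(6,-8) inclusive
    (2,1)@(5, 3): e=[3,11,2] → X
    (3,1)@(7, 3): e=[-21,19,18] → .
    (2,2)@(5, 5): e=[-11,13,14] → .
    (0,4)@(1, 9): e=[9,1,6] → X
    (1,4)@(3, 9): e=[-15,9,22] → .
    (0,5)@(1, 11): e=[-5,3,18] → .
  covered (2 px):
    . . . .
    . . X .
    . . . .
    . . . .
    X . . .
    . . . .
    . . . .
    . . . .
    . . . .

Final: 2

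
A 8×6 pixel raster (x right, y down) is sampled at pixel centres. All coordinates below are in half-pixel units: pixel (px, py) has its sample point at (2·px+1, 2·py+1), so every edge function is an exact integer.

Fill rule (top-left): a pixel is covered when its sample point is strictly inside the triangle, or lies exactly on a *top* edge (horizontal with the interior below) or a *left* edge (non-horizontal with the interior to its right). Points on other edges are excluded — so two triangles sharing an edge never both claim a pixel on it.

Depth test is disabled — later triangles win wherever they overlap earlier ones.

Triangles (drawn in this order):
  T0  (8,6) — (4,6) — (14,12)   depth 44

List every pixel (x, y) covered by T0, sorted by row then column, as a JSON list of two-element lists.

T0:
  2·area = 24  (B↔C swapped to make it positive)
  edge (8, 6)→(14, 12): d=(6,6) right/bottom  bias=-1
  edge (14, 12)→(4, 6): d=(-10,-6) top-left  bias=+0
  edge (4, 6)→(8, 6): d=(4,0) top-left  bias=+0
    (1,0)@(3, 1): e=[0,44,-20] → ·  [on edge]
    (2,1)@(5, 3): e=[0,36,-12] → ·  [on edge]
    (3,2)@(7, 5): e=[0,28,-4] → ·  [on edge]
    (3,3)@(7, 7): e=[12,8,4] → █
    (4,3)@(9, 7): e=[0,20,4] → ·  [on edge]
    (3,4)@(7, 9): e=[24,-12,12] → ·
    (4,4)@(9, 9): e=[12,0,12] → █  [on edge]
    (5,4)@(11, 9): e=[0,12,12] → ·  [on edge]
    (4,5)@(9, 11): e=[24,-20,20] → ·
    (6,5)@(13, 11): e=[0,4,20] → ·  [on edge]
  covered (2 px):
    · · · · · · · ·
    · · · · · · · ·
    · · · · · · · ·
    · · · █ · · · ·
    · · · · █ · · ·
    · · · · · · · ·

Answer: [[3,3],[4,4]]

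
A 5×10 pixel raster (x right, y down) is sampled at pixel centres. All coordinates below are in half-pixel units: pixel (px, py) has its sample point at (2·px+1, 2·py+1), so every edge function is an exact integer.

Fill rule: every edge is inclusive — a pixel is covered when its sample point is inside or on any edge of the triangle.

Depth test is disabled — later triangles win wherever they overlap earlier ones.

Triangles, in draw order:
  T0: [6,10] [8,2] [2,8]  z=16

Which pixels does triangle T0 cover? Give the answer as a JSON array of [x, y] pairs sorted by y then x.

T0:
  2·area = 36  (B↔C swapped to make it positive)
  edge (6, 10)→(2, 8): d=(-4,-2) inclusive
  edge (2, 8)→(8, 2): d=(6,-6) inclusive
  edge (8, 2)→(6, 10): d=(-2,8) inclusive
    (4,0)@(9, 1): e=[42,0,-6] → .  [on edge]
    (3,1)@(7, 3): e=[30,0,6] → X  [on edge]
    (4,1)@(9, 3): e=[34,12,-10] → .
    (2,2)@(5, 5): e=[18,0,18] → X  [on edge]
    (4,2)@(9, 5): e=[26,24,-14] → .
    (1,3)@(3, 7): e=[6,0,30] → X  [on edge]
    (3,3)@(7, 7): e=[14,24,-2] → .
    (0,4)@(1, 9): e=[-6,0,42] → .  [on edge]
    (1,4)@(3, 9): e=[-2,12,26] → .
    (2,4)@(5, 9): e=[2,24,10] → X
    (3,4)@(7, 9): e=[6,36,-6] → .
    (2,5)@(5, 11): e=[-6,36,6] → .
  covered (6 px):
    . . . . .
    . . . X .
    . . X X .
    . X X . .
    . . X . .
    . . . . .
    . . . . .
    . . . . .
    . . . . .
    . . . . .

Final: [[3,1],[2,2],[3,2],[1,3],[2,3],[2,4]]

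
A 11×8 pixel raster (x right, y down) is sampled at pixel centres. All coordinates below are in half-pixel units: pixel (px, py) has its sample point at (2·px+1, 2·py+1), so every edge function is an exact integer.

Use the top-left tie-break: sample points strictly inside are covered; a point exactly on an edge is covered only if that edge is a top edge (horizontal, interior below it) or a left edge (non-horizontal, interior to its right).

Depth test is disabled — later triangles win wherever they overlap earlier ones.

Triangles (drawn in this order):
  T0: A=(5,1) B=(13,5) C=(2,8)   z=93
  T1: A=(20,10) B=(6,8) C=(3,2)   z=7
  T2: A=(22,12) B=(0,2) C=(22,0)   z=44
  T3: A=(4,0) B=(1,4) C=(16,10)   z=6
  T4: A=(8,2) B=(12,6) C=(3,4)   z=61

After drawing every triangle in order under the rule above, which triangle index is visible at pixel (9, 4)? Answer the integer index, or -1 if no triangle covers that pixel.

T0:
  2·area = 68
  edge (5, 1)→(13, 5): d=(8,4) right/bottom  bias=-1
  edge (13, 5)→(2, 8): d=(-11,3) right/bottom  bias=-1
  edge (2, 8)→(5, 1): d=(3,-7) top-left  bias=+0
    (2,0)@(5, 1): e=[0,68,0] → ·  [on edge]
    (2,1)@(5, 3): e=[16,46,6] → █
    (3,1)@(7, 3): e=[8,40,20] → █
    (4,1)@(9, 3): e=[0,34,34] → ·  [on edge]
    (2,2)@(5, 5): e=[32,24,12] → █
    (4,2)@(9, 5): e=[16,12,40] → █
    (5,2)@(11, 5): e=[8,6,54] → █
    (6,2)@(13, 5): e=[0,0,68] → ·  [on edge]
    (1,3)@(3, 7): e=[56,8,4] → █
    (3,3)@(7, 7): e=[40,-4,32] → ·
    (4,3)@(9, 7): e=[32,-10,46] → ·
    (5,3)@(11, 7): e=[24,-16,60] → ·
    (8,3)@(17, 7): e=[0,-34,102] → ·  [on edge]
    (10,4)@(21, 9): e=[0,-68,136] → ·  [on edge]
  covered (8 px):
    · · · · · · · · · · ·
    · · █ █ · · · · · · ·
    · · █ █ █ █ · · · · ·
    · █ █ · · · · · · · ·
    · · · · · · · · · · ·
    · · · · · · · · · · ·
    · · · · · · · · · · ·
    · · · · · · · · · · ·
T1:
  2·area = 78
  edge (20, 10)→(6, 8): d=(-14,-2) top-left  bias=+0
  edge (6, 8)→(3, 2): d=(-3,-6) top-left  bias=+0
  edge (3, 2)→(20, 10): d=(17,8) right/bottom  bias=-1
    (2,1)@(5, 3): e=[68,9,1] → █
    (3,1)@(7, 3): e=[72,21,-15] → ·
    (2,2)@(5, 5): e=[40,3,35] → █
    (3,2)@(7, 5): e=[44,15,19] → █
    (4,2)@(9, 5): e=[48,27,3] → █
    (5,2)@(11, 5): e=[52,39,-13] → ·
    (2,3)@(5, 7): e=[12,-3,69] → ·
    (3,3)@(7, 7): e=[16,9,53] → █
    (5,3)@(11, 7): e=[24,33,21] → █
    (6,3)@(13, 7): e=[28,45,5] → █
    (7,3)@(15, 7): e=[32,57,-11] → ·
    (3,4)@(7, 9): e=[-12,3,87] → ·
    (6,4)@(13, 9): e=[0,39,39] → █  [on edge]
  covered (11 px):
    · · · · · · · · · · ·
    · · █ · · · · · · · ·
    · · █ █ █ · · · · · ·
    · · · █ █ █ █ · · · ·
    · · · · · · █ █ █ · ·
    · · · · · · · · · · ·
    · · · · · · · · · · ·
    · · · · · · · · · · ·
T2:
  2·area = 264
  edge (22, 12)→(0, 2): d=(-22,-10) top-left  bias=+0
  edge (0, 2)→(22, 0): d=(22,-2) top-left  bias=+0
  edge (22, 0)→(22, 12): d=(0,12) right/bottom  bias=-1
    (5,0)@(11, 1): e=[132,0,132] → █  [on edge]
    (6,0)@(13, 1): e=[152,4,108] → █
    (7,0)@(15, 1): e=[172,8,84] → █
    (8,0)@(17, 1): e=[192,12,60] → █
    (9,0)@(19, 1): e=[212,16,36] → █
    (10,0)@(21, 1): e=[232,20,12] → █
    (1,1)@(3, 3): e=[8,28,228] → █
    (2,1)@(5, 3): e=[28,32,204] → █
    (3,1)@(7, 3): e=[48,36,180] → █
    (4,1)@(9, 3): e=[68,40,156] → █
    (1,2)@(3, 5): e=[-36,72,228] → ·
    (2,2)@(5, 5): e=[-16,76,204] → ·
    (5,3)@(11, 7): e=[0,132,132] → █  [on edge]
  covered (34 px):
    · · · · · █ █ █ █ █ █
    · █ █ █ █ █ █ █ █ █ █
    · · · █ █ █ █ █ █ █ █
    · · · · · █ █ █ █ █ █
    · · · · · · · · █ █ █
    · · · · · · · · · · █
    · · · · · · · · · · ·
    · · · · · · · · · · ·
T3:
  2·area = 78  (B↔C swapped to make it positive)
  edge (4, 0)→(16, 10): d=(12,10) right/bottom  bias=-1
  edge (16, 10)→(1, 4): d=(-15,-6) top-left  bias=+0
  edge (1, 4)→(4, 0): d=(3,-4) top-left  bias=+0
    (2,0)@(5, 1): e=[2,69,7] → █
    (3,0)@(7, 1): e=[-18,81,15] → ·
    (1,1)@(3, 3): e=[46,27,5] → █
    (3,1)@(7, 3): e=[6,51,21] → █
    (4,1)@(9, 3): e=[-14,63,29] → ·
    (1,2)@(3, 5): e=[70,-3,11] → ·
    (2,2)@(5, 5): e=[50,9,19] → █
    (4,2)@(9, 5): e=[10,33,35] → █
    (5,2)@(11, 5): e=[-10,45,43] → ·
    (2,3)@(5, 7): e=[74,-21,25] → ·
    (3,3)@(7, 7): e=[54,-9,33] → ·
    (4,3)@(9, 7): e=[34,3,41] → █
  covered (9 px):
    · · █ · · · · · · · ·
    · █ █ █ · · · · · · ·
    · · █ █ █ · · · · · ·
    · · · · █ █ · · · · ·
    · · · · · · · · · · ·
    · · · · · · · · · · ·
    · · · · · · · · · · ·
    · · · · · · · · · · ·
T4:
  2·area = 28
  edge (8, 2)→(12, 6): d=(4,4) right/bottom  bias=-1
  edge (12, 6)→(3, 4): d=(-9,-2) top-left  bias=+0
  edge (3, 4)→(8, 2): d=(5,-2) top-left  bias=+0
    (3,0)@(7, 1): e=[0,35,-7] → ·  [on edge]
    (3,1)@(7, 3): e=[8,17,3] → █
    (4,1)@(9, 3): e=[0,21,7] → ·  [on edge]
    (3,2)@(7, 5): e=[16,-1,13] → ·
    (4,2)@(9, 5): e=[8,3,17] → █
    (5,2)@(11, 5): e=[0,7,21] → ·  [on edge]
    (4,3)@(9, 7): e=[16,-15,27] → ·
    (6,3)@(13, 7): e=[0,-7,35] → ·  [on edge]
    (7,4)@(15, 9): e=[0,-21,49] → ·  [on edge]
    (8,5)@(17, 11): e=[0,-35,63] → ·  [on edge]
    (9,6)@(19, 13): e=[0,-49,77] → ·  [on edge]
    (10,7)@(21, 15): e=[0,-63,91] → ·  [on edge]
  covered (2 px):
    · · · · · · · · · · ·
    · · · █ · · · · · · ·
    · · · · █ · · · · · ·
    · · · · · · · · · · ·
    · · · · · · · · · · ·
    · · · · · · · · · · ·
    · · · · · · · · · · ·
    · · · · · · · · · · ·

Z-buffer (winner per pixel, '.' = empty):
  . . 3 . . 2 2 2 2 2 2
  . 3 3 4 2 2 2 2 2 2 2
  . . 3 3 4 2 2 2 2 2 2
  . 0 0 1 3 3 2 2 2 2 2
  . . . . . . 1 1 2 2 2
  . . . . . . . . . . 2
  . . . . . . . . . . .
  . . . . . . . . . . .

Result: 2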